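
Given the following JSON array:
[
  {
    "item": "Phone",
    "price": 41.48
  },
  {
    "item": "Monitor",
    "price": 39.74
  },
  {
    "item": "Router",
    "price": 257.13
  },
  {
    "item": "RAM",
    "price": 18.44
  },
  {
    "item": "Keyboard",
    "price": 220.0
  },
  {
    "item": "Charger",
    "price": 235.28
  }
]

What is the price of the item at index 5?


Array index 5 -> Charger
price = 235.28

ANSWER: 235.28


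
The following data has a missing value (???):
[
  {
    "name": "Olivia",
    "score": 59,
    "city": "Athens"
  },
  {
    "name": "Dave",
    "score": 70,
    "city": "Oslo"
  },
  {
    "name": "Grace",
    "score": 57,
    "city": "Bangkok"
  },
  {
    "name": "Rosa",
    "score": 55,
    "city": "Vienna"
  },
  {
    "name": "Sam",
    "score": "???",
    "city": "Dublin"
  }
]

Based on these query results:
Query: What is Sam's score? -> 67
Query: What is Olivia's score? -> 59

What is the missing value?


The missing value is Sam's score
From query: Sam's score = 67

ANSWER: 67


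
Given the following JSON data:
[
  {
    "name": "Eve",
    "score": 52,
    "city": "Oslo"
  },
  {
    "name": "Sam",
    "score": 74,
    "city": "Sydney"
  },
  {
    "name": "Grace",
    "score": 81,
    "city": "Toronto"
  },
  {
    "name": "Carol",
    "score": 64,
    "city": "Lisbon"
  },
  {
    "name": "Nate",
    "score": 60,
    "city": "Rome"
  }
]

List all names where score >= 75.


Filtering records where score >= 75:
  Eve (score=52) -> no
  Sam (score=74) -> no
  Grace (score=81) -> YES
  Carol (score=64) -> no
  Nate (score=60) -> no


ANSWER: Grace


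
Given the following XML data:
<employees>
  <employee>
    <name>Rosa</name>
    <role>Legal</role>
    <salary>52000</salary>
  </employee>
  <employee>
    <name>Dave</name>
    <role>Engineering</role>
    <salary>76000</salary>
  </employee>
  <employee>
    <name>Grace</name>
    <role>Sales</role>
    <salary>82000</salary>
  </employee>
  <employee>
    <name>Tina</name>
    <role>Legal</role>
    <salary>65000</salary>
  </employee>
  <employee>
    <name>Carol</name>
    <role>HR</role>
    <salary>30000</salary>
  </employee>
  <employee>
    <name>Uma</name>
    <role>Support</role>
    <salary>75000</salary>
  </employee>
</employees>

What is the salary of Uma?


Searching for <employee> with <name>Uma</name>
Found at position 6
<salary>75000</salary>

ANSWER: 75000


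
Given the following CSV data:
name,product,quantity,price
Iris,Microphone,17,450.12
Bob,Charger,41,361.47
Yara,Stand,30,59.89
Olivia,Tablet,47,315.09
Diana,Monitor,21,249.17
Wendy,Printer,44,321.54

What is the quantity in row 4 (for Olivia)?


Row 4: Olivia
Column 'quantity' = 47

ANSWER: 47


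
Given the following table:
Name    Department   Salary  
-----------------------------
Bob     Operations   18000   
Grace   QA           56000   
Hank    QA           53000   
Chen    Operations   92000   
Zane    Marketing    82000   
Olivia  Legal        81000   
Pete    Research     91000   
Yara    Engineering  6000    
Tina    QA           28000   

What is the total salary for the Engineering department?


Engineering department members:
  Yara: 6000
Total = 6000 = 6000

ANSWER: 6000


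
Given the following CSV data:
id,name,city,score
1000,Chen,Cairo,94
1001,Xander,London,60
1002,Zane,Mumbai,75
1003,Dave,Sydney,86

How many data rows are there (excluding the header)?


Counting rows (excluding header):
Header: id,name,city,score
Data rows: 4

ANSWER: 4


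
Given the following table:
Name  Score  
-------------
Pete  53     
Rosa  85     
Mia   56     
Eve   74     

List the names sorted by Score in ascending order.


Sorting by Score (ascending):
  Pete: 53
  Mia: 56
  Eve: 74
  Rosa: 85


ANSWER: Pete, Mia, Eve, Rosa


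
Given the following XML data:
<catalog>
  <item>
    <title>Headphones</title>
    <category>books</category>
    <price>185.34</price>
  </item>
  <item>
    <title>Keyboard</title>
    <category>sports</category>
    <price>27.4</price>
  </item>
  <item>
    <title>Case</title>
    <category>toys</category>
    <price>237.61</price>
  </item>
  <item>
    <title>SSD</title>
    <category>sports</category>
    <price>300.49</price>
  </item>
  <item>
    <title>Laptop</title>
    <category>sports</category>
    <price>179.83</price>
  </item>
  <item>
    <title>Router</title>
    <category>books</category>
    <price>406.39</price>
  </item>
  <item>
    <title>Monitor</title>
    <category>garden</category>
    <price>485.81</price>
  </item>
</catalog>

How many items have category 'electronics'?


Scanning <item> elements for <category>electronics</category>:
Count: 0

ANSWER: 0


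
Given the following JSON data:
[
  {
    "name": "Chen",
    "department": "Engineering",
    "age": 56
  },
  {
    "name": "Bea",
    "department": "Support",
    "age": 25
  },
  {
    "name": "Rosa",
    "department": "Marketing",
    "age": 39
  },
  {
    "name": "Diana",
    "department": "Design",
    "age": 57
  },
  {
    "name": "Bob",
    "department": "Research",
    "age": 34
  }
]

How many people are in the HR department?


Scanning records for department = HR
  No matches found
Count: 0

ANSWER: 0


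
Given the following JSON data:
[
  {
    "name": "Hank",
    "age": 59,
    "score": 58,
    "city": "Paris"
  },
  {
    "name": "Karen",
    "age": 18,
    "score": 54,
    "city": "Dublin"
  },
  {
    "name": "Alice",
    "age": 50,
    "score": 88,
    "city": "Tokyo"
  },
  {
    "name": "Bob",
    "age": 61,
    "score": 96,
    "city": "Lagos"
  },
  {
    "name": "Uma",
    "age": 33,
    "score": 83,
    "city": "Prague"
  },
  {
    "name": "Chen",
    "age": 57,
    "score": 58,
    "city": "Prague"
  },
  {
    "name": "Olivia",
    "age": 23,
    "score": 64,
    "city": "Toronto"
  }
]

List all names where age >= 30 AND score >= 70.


Checking both conditions:
  Hank (age=59, score=58) -> no
  Karen (age=18, score=54) -> no
  Alice (age=50, score=88) -> YES
  Bob (age=61, score=96) -> YES
  Uma (age=33, score=83) -> YES
  Chen (age=57, score=58) -> no
  Olivia (age=23, score=64) -> no


ANSWER: Alice, Bob, Uma


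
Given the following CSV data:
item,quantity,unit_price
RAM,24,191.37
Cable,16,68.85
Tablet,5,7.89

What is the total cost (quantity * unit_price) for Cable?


Row: Cable
quantity = 16
unit_price = 68.85
total = 16 * 68.85 = 1101.6

ANSWER: 1101.6


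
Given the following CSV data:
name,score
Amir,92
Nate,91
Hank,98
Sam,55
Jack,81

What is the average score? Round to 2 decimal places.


Scores: 92, 91, 98, 55, 81
Sum = 417
Count = 5
Average = 417 / 5 = 83.40

ANSWER: 83.40


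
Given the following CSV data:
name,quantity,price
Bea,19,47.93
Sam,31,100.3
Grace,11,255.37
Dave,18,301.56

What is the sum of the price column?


Values in 'price' column:
  Row 1: 47.93
  Row 2: 100.3
  Row 3: 255.37
  Row 4: 301.56
Sum = 47.93 + 100.3 + 255.37 + 301.56 = 705.16

ANSWER: 705.16


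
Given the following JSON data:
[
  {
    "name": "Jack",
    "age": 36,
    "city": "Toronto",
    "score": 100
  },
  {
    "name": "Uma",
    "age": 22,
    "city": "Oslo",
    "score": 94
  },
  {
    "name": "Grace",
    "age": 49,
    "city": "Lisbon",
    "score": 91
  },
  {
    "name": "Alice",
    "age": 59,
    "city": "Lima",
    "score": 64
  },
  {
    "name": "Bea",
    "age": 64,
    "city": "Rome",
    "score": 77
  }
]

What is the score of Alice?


Looking up record where name = Alice
Record index: 3
Field 'score' = 64

ANSWER: 64


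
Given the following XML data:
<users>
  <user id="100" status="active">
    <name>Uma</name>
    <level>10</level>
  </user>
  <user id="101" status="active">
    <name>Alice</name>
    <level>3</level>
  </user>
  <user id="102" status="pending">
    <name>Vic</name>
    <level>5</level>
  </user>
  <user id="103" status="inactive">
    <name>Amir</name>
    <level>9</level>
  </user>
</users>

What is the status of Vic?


Finding user with name = Vic
user id="102" status="pending"

ANSWER: pending


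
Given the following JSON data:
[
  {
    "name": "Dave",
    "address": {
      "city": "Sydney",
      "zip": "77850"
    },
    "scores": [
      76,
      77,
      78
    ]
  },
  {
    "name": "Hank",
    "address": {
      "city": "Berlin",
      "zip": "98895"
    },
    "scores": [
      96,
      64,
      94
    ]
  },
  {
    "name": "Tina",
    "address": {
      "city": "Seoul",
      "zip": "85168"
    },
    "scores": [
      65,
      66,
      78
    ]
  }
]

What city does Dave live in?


Path: records[0].address.city
Value: Sydney

ANSWER: Sydney


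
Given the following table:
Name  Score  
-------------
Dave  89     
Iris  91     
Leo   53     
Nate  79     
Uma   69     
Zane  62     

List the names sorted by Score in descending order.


Sorting by Score (descending):
  Iris: 91
  Dave: 89
  Nate: 79
  Uma: 69
  Zane: 62
  Leo: 53


ANSWER: Iris, Dave, Nate, Uma, Zane, Leo


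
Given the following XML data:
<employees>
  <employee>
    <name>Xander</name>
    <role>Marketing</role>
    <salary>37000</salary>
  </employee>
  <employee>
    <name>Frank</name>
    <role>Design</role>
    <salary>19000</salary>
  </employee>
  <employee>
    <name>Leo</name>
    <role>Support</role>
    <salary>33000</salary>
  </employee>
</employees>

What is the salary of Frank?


Searching for <employee> with <name>Frank</name>
Found at position 2
<salary>19000</salary>

ANSWER: 19000


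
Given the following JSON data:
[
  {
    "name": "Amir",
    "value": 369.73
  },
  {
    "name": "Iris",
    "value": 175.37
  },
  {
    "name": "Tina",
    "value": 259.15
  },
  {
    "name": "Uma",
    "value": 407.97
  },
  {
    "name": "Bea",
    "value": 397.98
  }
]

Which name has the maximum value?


Comparing values:
  Amir: 369.73
  Iris: 175.37
  Tina: 259.15
  Uma: 407.97
  Bea: 397.98
Maximum: Uma (407.97)

ANSWER: Uma


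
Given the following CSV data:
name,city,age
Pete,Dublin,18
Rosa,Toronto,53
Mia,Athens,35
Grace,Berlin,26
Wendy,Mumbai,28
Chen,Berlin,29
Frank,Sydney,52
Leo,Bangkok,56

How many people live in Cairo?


Scanning city column for 'Cairo':
Total matches: 0

ANSWER: 0


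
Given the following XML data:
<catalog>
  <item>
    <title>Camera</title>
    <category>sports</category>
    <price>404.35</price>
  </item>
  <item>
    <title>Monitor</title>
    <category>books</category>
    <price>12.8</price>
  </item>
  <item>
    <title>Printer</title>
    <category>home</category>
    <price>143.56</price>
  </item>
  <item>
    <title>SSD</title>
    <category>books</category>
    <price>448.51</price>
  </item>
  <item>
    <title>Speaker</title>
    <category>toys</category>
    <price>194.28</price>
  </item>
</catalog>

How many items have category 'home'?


Scanning <item> elements for <category>home</category>:
  Item 3: Printer -> MATCH
Count: 1

ANSWER: 1


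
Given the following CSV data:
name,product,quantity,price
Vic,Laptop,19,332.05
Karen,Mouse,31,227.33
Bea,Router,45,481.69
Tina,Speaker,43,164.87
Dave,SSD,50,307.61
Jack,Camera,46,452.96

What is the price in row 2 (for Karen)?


Row 2: Karen
Column 'price' = 227.33

ANSWER: 227.33


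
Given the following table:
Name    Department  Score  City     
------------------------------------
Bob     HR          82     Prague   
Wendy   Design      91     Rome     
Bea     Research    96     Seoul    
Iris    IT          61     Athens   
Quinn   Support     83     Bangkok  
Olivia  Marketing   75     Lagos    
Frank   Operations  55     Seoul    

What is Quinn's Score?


Row 5: Quinn
Score = 83

ANSWER: 83


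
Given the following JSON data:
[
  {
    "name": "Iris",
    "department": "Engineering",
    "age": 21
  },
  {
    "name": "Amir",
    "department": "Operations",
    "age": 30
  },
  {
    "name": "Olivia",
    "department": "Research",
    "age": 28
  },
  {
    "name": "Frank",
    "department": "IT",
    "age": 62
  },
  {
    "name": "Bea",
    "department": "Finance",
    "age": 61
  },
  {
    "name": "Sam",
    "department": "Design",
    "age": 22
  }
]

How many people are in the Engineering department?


Scanning records for department = Engineering
  Record 0: Iris
Count: 1

ANSWER: 1


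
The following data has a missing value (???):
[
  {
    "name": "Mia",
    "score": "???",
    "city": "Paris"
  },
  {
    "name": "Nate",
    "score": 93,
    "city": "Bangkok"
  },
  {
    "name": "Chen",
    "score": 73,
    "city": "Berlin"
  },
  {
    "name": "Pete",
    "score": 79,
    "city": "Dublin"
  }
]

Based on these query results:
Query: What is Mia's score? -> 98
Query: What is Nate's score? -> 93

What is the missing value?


The missing value is Mia's score
From query: Mia's score = 98

ANSWER: 98


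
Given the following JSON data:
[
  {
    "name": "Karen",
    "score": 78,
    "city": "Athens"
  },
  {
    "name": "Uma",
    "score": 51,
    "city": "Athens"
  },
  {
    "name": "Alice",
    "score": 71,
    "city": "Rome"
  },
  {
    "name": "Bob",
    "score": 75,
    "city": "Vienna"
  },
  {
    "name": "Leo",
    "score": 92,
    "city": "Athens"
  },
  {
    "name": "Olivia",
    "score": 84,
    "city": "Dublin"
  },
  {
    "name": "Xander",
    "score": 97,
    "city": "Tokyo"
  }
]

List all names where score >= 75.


Filtering records where score >= 75:
  Karen (score=78) -> YES
  Uma (score=51) -> no
  Alice (score=71) -> no
  Bob (score=75) -> YES
  Leo (score=92) -> YES
  Olivia (score=84) -> YES
  Xander (score=97) -> YES


ANSWER: Karen, Bob, Leo, Olivia, Xander


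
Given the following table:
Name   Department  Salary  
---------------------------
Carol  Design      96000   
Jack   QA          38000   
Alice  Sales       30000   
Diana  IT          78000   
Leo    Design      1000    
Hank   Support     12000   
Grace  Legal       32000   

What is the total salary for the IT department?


IT department members:
  Diana: 78000
Total = 78000 = 78000

ANSWER: 78000


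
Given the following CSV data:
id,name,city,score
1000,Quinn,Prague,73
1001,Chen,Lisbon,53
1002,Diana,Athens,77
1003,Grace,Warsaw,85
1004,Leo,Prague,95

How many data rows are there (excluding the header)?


Counting rows (excluding header):
Header: id,name,city,score
Data rows: 5

ANSWER: 5


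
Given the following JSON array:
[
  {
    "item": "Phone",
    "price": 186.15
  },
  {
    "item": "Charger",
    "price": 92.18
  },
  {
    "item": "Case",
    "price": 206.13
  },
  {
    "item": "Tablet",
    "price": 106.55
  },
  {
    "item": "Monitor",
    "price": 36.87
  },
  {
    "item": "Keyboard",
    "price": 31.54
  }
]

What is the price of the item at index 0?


Array index 0 -> Phone
price = 186.15

ANSWER: 186.15


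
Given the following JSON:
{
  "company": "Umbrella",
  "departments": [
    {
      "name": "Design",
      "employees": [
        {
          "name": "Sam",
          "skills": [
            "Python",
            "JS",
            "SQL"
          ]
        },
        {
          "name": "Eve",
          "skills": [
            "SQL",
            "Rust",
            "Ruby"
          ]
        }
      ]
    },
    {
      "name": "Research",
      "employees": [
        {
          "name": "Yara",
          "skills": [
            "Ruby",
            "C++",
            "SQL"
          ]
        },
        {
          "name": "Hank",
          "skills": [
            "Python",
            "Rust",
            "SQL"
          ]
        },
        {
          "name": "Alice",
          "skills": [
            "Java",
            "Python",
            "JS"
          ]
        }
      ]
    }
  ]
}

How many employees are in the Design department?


Path: departments[0].employees
Count: 2

ANSWER: 2


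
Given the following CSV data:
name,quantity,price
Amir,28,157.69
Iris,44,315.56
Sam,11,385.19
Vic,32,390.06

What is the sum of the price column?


Values in 'price' column:
  Row 1: 157.69
  Row 2: 315.56
  Row 3: 385.19
  Row 4: 390.06
Sum = 157.69 + 315.56 + 385.19 + 390.06 = 1248.5

ANSWER: 1248.5


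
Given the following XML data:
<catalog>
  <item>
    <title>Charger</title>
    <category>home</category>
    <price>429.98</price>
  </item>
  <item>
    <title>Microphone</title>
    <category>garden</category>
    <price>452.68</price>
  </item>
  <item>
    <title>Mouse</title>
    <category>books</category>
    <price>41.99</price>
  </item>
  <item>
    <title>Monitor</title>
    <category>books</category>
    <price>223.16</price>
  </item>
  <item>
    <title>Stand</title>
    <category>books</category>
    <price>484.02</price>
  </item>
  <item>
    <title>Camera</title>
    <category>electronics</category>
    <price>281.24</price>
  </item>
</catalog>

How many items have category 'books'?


Scanning <item> elements for <category>books</category>:
  Item 3: Mouse -> MATCH
  Item 4: Monitor -> MATCH
  Item 5: Stand -> MATCH
Count: 3

ANSWER: 3


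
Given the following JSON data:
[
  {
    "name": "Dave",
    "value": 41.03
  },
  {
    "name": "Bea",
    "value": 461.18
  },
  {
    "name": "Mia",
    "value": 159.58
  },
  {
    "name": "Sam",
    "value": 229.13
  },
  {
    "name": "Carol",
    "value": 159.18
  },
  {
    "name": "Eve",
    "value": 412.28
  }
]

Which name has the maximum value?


Comparing values:
  Dave: 41.03
  Bea: 461.18
  Mia: 159.58
  Sam: 229.13
  Carol: 159.18
  Eve: 412.28
Maximum: Bea (461.18)

ANSWER: Bea


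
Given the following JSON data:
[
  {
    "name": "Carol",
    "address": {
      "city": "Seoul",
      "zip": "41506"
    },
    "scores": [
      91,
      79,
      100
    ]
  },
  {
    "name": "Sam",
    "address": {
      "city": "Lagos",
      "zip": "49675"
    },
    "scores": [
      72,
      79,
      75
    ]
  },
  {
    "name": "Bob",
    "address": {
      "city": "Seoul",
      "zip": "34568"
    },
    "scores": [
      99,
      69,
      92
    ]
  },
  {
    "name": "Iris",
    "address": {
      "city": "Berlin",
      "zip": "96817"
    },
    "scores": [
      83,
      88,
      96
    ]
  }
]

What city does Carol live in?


Path: records[0].address.city
Value: Seoul

ANSWER: Seoul


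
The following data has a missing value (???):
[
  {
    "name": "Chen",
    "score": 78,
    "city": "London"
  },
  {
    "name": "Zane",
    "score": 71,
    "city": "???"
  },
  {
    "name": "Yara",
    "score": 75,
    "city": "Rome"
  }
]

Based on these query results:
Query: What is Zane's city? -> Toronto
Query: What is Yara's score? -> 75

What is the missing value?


The missing value is Zane's city
From query: Zane's city = Toronto

ANSWER: Toronto


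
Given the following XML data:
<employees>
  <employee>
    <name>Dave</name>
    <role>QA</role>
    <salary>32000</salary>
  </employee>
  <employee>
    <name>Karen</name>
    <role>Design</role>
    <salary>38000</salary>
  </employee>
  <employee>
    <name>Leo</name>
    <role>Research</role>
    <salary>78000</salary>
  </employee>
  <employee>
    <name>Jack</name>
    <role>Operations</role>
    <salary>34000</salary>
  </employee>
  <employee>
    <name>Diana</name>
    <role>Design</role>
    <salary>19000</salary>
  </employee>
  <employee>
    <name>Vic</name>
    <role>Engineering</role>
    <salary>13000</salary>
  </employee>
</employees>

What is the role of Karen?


Searching for <employee> with <name>Karen</name>
Found at position 2
<role>Design</role>

ANSWER: Design


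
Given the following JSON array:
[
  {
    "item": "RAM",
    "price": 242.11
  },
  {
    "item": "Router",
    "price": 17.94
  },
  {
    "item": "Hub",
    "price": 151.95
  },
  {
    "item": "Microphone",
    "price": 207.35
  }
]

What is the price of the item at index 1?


Array index 1 -> Router
price = 17.94

ANSWER: 17.94


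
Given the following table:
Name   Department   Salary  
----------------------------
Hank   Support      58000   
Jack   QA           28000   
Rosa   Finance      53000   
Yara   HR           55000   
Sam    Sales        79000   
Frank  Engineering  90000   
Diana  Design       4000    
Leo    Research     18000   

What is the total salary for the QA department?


QA department members:
  Jack: 28000
Total = 28000 = 28000

ANSWER: 28000


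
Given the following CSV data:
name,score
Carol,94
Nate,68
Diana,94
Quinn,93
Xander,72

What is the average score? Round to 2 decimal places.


Scores: 94, 68, 94, 93, 72
Sum = 421
Count = 5
Average = 421 / 5 = 84.20

ANSWER: 84.20


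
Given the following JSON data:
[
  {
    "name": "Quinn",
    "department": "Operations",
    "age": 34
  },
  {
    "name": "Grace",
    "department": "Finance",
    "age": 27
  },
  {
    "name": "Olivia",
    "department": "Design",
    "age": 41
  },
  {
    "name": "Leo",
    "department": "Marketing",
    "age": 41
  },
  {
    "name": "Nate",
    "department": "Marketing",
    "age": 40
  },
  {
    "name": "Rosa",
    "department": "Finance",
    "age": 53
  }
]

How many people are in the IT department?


Scanning records for department = IT
  No matches found
Count: 0

ANSWER: 0


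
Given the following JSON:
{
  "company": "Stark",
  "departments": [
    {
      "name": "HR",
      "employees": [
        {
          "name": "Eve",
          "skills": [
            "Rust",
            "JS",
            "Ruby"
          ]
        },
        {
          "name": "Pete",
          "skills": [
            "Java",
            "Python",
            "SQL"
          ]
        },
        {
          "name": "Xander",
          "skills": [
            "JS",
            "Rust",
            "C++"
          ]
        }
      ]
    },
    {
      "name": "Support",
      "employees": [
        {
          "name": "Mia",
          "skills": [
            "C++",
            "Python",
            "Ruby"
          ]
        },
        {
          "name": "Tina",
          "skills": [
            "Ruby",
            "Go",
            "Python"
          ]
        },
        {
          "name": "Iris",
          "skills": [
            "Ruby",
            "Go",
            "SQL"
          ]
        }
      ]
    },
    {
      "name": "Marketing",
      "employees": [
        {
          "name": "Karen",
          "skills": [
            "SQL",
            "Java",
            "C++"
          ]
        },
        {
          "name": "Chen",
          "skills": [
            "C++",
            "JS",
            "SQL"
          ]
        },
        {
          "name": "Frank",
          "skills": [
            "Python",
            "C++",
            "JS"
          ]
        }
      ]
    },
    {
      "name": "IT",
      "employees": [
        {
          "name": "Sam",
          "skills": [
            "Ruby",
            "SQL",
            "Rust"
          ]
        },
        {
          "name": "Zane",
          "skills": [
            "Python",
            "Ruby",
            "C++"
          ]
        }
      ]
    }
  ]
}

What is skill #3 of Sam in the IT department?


Path: departments[3].employees[0].skills[2]
Value: Rust

ANSWER: Rust


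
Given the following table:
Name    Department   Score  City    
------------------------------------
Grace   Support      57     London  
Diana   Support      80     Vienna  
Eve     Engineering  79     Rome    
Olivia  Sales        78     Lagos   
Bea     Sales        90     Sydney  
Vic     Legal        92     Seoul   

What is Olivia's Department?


Row 4: Olivia
Department = Sales

ANSWER: Sales


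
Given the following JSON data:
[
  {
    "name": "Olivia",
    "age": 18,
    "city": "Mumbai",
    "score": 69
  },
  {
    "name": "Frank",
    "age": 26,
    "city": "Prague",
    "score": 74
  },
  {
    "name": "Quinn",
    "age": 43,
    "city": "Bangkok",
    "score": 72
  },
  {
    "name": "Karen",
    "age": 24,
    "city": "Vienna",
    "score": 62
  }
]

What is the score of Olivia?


Looking up record where name = Olivia
Record index: 0
Field 'score' = 69

ANSWER: 69


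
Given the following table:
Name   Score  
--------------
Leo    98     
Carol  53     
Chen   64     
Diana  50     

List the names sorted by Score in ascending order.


Sorting by Score (ascending):
  Diana: 50
  Carol: 53
  Chen: 64
  Leo: 98


ANSWER: Diana, Carol, Chen, Leo


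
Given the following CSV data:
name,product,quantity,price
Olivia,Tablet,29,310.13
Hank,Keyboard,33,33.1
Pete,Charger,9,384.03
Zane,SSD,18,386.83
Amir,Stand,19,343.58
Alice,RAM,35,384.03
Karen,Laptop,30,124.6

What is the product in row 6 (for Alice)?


Row 6: Alice
Column 'product' = RAM

ANSWER: RAM


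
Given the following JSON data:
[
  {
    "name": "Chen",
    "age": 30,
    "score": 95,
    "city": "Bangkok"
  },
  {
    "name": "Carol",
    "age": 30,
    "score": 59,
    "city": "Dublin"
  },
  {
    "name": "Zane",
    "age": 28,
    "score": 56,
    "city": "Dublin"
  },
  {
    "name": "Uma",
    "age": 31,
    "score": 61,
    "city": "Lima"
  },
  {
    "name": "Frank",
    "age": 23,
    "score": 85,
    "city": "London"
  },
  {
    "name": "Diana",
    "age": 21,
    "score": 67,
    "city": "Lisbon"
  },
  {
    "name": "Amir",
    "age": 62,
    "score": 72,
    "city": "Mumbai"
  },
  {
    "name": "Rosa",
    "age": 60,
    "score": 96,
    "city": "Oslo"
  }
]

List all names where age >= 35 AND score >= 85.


Checking both conditions:
  Chen (age=30, score=95) -> no
  Carol (age=30, score=59) -> no
  Zane (age=28, score=56) -> no
  Uma (age=31, score=61) -> no
  Frank (age=23, score=85) -> no
  Diana (age=21, score=67) -> no
  Amir (age=62, score=72) -> no
  Rosa (age=60, score=96) -> YES


ANSWER: Rosa


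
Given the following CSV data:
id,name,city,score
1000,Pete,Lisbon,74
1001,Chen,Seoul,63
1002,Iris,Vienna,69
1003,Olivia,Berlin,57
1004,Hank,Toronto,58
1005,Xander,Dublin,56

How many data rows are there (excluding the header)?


Counting rows (excluding header):
Header: id,name,city,score
Data rows: 6

ANSWER: 6


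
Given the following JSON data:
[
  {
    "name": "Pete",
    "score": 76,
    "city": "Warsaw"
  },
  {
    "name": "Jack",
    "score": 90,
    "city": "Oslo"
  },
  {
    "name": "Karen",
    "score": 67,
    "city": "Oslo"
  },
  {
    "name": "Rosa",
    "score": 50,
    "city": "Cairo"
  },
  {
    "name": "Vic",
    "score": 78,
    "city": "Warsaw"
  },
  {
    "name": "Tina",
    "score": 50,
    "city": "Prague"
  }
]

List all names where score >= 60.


Filtering records where score >= 60:
  Pete (score=76) -> YES
  Jack (score=90) -> YES
  Karen (score=67) -> YES
  Rosa (score=50) -> no
  Vic (score=78) -> YES
  Tina (score=50) -> no


ANSWER: Pete, Jack, Karen, Vic


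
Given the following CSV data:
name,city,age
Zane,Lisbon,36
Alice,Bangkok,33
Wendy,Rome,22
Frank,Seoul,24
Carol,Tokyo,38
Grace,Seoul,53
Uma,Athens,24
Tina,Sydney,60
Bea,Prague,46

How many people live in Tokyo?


Scanning city column for 'Tokyo':
  Row 5: Carol -> MATCH
Total matches: 1

ANSWER: 1


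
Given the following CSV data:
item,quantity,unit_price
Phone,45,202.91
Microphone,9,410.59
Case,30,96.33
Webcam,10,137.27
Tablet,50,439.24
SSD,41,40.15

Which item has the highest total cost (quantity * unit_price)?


Computing row totals:
  Phone: 9130.95
  Microphone: 3695.31
  Case: 2889.9
  Webcam: 1372.7
  Tablet: 21962.0
  SSD: 1646.15
Maximum: Tablet (21962.0)

ANSWER: Tablet


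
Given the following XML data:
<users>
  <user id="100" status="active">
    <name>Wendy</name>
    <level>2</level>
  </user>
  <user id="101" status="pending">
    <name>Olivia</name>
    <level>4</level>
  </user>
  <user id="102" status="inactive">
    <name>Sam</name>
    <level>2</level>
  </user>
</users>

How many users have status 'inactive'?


Counting users with status='inactive':
  Sam (id=102) -> MATCH
Count: 1

ANSWER: 1


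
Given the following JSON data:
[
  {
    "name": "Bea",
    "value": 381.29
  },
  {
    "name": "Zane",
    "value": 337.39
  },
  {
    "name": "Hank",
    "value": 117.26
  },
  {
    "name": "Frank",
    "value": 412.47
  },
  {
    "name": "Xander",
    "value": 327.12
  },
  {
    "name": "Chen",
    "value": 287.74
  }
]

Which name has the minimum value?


Comparing values:
  Bea: 381.29
  Zane: 337.39
  Hank: 117.26
  Frank: 412.47
  Xander: 327.12
  Chen: 287.74
Minimum: Hank (117.26)

ANSWER: Hank


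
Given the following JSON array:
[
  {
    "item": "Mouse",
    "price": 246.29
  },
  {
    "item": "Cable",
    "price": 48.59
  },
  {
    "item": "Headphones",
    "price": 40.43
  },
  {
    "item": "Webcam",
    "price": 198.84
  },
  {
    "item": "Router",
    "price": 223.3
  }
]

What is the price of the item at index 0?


Array index 0 -> Mouse
price = 246.29

ANSWER: 246.29


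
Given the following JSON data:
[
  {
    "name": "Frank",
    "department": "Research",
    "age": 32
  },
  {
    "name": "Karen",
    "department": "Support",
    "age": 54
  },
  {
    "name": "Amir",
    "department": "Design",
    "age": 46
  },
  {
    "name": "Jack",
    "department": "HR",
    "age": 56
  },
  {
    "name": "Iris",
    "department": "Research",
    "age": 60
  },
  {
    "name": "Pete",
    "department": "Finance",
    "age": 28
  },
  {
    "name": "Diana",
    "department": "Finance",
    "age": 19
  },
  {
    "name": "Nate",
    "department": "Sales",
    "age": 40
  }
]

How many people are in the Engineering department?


Scanning records for department = Engineering
  No matches found
Count: 0

ANSWER: 0


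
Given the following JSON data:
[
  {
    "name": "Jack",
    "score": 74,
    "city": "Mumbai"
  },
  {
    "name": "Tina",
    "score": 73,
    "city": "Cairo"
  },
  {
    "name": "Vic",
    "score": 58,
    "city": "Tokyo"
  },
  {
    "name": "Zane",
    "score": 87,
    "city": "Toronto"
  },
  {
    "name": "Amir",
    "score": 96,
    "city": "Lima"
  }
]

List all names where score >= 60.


Filtering records where score >= 60:
  Jack (score=74) -> YES
  Tina (score=73) -> YES
  Vic (score=58) -> no
  Zane (score=87) -> YES
  Amir (score=96) -> YES


ANSWER: Jack, Tina, Zane, Amir


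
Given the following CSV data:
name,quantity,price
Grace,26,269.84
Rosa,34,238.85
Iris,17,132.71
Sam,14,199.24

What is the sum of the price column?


Values in 'price' column:
  Row 1: 269.84
  Row 2: 238.85
  Row 3: 132.71
  Row 4: 199.24
Sum = 269.84 + 238.85 + 132.71 + 199.24 = 840.64

ANSWER: 840.64


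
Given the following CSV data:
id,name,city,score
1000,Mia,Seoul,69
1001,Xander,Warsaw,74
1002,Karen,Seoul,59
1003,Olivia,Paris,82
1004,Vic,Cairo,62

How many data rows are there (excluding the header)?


Counting rows (excluding header):
Header: id,name,city,score
Data rows: 5

ANSWER: 5


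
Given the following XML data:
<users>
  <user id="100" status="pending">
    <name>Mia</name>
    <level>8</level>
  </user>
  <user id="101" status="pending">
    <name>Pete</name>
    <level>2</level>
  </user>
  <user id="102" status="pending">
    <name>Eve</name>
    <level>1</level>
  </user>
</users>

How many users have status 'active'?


Counting users with status='active':
Count: 0

ANSWER: 0


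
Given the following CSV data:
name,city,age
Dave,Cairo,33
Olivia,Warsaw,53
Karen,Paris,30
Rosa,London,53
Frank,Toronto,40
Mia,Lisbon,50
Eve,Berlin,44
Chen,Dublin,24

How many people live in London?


Scanning city column for 'London':
  Row 4: Rosa -> MATCH
Total matches: 1

ANSWER: 1


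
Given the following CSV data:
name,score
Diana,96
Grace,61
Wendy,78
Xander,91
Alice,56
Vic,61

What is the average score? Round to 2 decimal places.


Scores: 96, 61, 78, 91, 56, 61
Sum = 443
Count = 6
Average = 443 / 6 = 73.83

ANSWER: 73.83


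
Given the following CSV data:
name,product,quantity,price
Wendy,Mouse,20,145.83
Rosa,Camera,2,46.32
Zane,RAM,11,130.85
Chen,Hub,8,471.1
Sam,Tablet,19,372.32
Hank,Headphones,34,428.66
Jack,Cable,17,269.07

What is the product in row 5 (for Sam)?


Row 5: Sam
Column 'product' = Tablet

ANSWER: Tablet


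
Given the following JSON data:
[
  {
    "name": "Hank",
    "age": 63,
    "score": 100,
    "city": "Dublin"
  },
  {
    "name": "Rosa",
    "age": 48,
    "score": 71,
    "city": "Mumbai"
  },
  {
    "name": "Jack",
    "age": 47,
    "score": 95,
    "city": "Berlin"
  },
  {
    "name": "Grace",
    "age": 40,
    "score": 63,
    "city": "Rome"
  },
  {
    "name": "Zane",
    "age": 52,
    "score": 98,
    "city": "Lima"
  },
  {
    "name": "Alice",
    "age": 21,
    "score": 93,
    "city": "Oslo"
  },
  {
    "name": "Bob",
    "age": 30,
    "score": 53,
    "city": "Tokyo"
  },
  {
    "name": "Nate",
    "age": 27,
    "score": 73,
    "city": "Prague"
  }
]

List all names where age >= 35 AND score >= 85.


Checking both conditions:
  Hank (age=63, score=100) -> YES
  Rosa (age=48, score=71) -> no
  Jack (age=47, score=95) -> YES
  Grace (age=40, score=63) -> no
  Zane (age=52, score=98) -> YES
  Alice (age=21, score=93) -> no
  Bob (age=30, score=53) -> no
  Nate (age=27, score=73) -> no


ANSWER: Hank, Jack, Zane


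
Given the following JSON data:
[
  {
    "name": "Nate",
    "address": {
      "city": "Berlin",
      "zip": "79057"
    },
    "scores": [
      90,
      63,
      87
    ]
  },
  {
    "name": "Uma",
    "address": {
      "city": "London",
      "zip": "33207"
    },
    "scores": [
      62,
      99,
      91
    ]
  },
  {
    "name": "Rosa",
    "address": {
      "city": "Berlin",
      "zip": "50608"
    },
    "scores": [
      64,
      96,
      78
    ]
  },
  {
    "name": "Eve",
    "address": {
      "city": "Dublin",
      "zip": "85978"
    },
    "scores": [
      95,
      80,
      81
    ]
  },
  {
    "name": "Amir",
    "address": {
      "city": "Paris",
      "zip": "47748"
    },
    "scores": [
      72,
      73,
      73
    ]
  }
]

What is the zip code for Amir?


Path: records[4].address.zip
Value: 47748

ANSWER: 47748


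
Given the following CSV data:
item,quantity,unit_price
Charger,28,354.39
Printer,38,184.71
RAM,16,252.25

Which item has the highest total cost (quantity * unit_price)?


Computing row totals:
  Charger: 9922.92
  Printer: 7018.98
  RAM: 4036.0
Maximum: Charger (9922.92)

ANSWER: Charger


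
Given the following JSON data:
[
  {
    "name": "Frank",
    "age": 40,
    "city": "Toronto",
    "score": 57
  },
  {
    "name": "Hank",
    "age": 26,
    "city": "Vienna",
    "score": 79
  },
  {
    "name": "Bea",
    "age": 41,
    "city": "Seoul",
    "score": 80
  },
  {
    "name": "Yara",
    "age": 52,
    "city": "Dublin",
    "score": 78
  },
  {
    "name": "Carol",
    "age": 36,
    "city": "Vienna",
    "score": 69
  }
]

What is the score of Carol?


Looking up record where name = Carol
Record index: 4
Field 'score' = 69

ANSWER: 69


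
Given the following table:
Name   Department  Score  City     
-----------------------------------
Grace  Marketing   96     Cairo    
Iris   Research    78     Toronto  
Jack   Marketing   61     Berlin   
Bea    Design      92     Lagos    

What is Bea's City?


Row 4: Bea
City = Lagos

ANSWER: Lagos


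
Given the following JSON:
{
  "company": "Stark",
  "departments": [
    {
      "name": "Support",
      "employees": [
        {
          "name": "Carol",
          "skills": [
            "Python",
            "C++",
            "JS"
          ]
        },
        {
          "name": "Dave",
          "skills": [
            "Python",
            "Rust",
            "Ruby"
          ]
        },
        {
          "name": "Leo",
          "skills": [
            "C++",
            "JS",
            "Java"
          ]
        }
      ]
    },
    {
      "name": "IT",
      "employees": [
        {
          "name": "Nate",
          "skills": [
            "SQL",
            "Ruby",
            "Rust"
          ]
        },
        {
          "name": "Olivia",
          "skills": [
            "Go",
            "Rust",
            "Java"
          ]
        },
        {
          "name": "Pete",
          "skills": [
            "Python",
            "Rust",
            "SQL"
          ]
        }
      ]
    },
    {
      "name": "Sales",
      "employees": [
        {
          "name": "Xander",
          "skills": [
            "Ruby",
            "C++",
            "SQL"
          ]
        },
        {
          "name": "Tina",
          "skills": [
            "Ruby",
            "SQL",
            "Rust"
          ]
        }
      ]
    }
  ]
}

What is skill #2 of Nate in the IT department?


Path: departments[1].employees[0].skills[1]
Value: Ruby

ANSWER: Ruby


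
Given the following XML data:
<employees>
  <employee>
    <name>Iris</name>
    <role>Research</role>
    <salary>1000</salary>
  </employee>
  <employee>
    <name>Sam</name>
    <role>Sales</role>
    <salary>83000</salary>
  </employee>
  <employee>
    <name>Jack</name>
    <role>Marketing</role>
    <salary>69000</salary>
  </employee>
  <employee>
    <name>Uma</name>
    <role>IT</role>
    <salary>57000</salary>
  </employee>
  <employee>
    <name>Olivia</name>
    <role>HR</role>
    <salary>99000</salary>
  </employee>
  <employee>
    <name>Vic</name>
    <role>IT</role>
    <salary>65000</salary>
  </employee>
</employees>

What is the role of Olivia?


Searching for <employee> with <name>Olivia</name>
Found at position 5
<role>HR</role>

ANSWER: HR


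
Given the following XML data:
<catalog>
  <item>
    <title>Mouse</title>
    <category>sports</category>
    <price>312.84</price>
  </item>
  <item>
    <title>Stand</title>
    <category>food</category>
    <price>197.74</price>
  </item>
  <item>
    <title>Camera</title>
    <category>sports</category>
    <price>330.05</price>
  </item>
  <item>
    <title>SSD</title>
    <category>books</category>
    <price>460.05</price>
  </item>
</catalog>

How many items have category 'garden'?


Scanning <item> elements for <category>garden</category>:
Count: 0

ANSWER: 0


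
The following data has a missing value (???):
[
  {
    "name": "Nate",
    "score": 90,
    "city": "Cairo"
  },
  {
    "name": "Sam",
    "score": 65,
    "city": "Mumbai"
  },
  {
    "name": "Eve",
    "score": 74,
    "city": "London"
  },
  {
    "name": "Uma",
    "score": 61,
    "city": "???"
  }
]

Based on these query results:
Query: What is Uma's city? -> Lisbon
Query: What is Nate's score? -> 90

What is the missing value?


The missing value is Uma's city
From query: Uma's city = Lisbon

ANSWER: Lisbon


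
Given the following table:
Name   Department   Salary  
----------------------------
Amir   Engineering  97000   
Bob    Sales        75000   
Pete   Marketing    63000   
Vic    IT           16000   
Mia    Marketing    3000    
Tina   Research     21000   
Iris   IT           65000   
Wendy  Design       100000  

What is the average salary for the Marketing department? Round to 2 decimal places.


Marketing department members:
  Pete: 63000
  Mia: 3000
Sum = 66000
Count = 2
Average = 66000 / 2 = 33000.00

ANSWER: 33000.00


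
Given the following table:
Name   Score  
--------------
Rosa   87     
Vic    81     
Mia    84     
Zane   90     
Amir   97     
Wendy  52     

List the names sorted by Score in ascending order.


Sorting by Score (ascending):
  Wendy: 52
  Vic: 81
  Mia: 84
  Rosa: 87
  Zane: 90
  Amir: 97


ANSWER: Wendy, Vic, Mia, Rosa, Zane, Amir


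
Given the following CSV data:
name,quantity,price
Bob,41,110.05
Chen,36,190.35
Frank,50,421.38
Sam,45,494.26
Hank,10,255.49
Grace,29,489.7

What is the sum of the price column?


Values in 'price' column:
  Row 1: 110.05
  Row 2: 190.35
  Row 3: 421.38
  Row 4: 494.26
  Row 5: 255.49
  Row 6: 489.7
Sum = 110.05 + 190.35 + 421.38 + 494.26 + 255.49 + 489.7 = 1961.23

ANSWER: 1961.23


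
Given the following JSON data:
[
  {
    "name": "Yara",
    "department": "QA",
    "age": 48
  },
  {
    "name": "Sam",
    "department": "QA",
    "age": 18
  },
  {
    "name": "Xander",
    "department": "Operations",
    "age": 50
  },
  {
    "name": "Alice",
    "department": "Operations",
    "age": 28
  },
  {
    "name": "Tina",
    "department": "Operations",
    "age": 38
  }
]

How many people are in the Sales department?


Scanning records for department = Sales
  No matches found
Count: 0

ANSWER: 0
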